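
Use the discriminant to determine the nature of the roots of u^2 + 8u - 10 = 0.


D = b^2 - 4ac = (8)^2 - 4(1)(-10) = 64 + 40 = 104
Since D > 0: two distinct irrational roots


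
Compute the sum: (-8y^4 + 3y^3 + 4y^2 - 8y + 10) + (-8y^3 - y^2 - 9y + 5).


Align terms by degree and add:
  -8y^4 + 3y^3 + 4y^2 - 8y + 10
  -8y^3 - y^2 - 9y + 5
= -8y^4 - 5y^3 + 3y^2 - 17y + 15


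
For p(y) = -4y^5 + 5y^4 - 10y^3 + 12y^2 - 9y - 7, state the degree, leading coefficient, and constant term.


Highest power of y is 5, with coefficient -4. Constant term is -7.
Degree = 5, leading coefficient = -4, constant term = -7


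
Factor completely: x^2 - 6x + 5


Roots satisfy r1 + r2 = -b/a = 6 and r1*r2 = c/a = 5.
So r1 = 5, r2 = 1.
x^2 - 6x + 5 = (x - r1)(x - r2) = (x - 5)(x - 1)


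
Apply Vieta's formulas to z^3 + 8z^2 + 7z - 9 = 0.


Monic cubic z^3+bz^2+cz+d=0: sum=-b, pairwise sum=c, product=-d.
b=8, c=7, d=-9
r1+r2+r3 = -8
r1r2+r1r3+r2r3 = 7
r1r2r3 = 9


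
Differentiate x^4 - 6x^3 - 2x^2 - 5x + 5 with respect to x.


Apply the power rule term by term:
  d/dx(x^4) = 4x^3
  d/dx(-6x^3) = -18x^2
  d/dx(-2x^2) = -4x
  d/dx(-5x) = -5
  d/dx(5) = 0
p'(x) = 4x^3 - 18x^2 - 4x - 5


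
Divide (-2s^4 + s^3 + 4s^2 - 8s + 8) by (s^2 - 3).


(-2s^4 + s^3 + 4s^2 - 8s + 8) / (s^2 - 3)
Step 1: -2s^2 * (s^2 - 3) = -2s^4 + 6s^2; subtract.
Step 2: s * (s^2 - 3) = s^3 - 3s; subtract.
Step 3: -2 * (s^2 - 3) = -2s^2 + 6; subtract.
Quotient: -2s^2 + s - 2, Remainder: -5s + 2


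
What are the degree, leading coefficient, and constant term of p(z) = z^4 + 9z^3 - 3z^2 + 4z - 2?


Highest power of z is 4, with coefficient 1. Constant term is -2.
Degree = 4, leading coefficient = 1, constant term = -2


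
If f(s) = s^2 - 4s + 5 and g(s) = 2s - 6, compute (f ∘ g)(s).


Substitute g(s) into f:
f(g(s)) = 1*(2s - 6)^2 + (-4)*(2s - 6) + 5
(2s - 6)^2 = 4s^2 - 24s + 36
Expand and combine: 4s^2 - 32s + 65


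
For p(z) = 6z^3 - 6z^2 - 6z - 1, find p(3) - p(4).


p(3) = 89
p(4) = 263
p(3) - p(4) = 89 - 263 = -174


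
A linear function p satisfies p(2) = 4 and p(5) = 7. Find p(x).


p(x) = mx + b. Using p(2)=4, p(5)=7:
m = (4 - 7)/(2 - 5) = -3/-3 = 1
b = 4 - m*(2) = 4 - 2 = 2
p(x) = x + 2


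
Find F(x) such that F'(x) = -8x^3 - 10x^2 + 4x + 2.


Reverse power rule on each term:
  ∫ -8x^3 dx = -2x^4
  ∫ -10x^2 dx = -(10/3)x^3
  ∫ 4x dx = 2x^2
  ∫ 2 dx = 2x
F(x) = -2x^4 - (10/3)x^3 + 2x^2 + 2x + C


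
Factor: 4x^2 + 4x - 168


Roots satisfy r1 + r2 = -b/a = -1 and r1*r2 = c/a = -42.
So r1 = -7, r2 = 6.
4x^2 + 4x - 168 = 4(x - r1)(x - r2) = 4(x + 7)(x - 6)


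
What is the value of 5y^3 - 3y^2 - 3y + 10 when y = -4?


Using direct substitution:
  5 * (-4)^3 = -320
  -3 * (-4)^2 = -48
  -3 * (-4)^1 = 12
  constant: 10
Sum = -320 - 48 + 12 + 10 = -346


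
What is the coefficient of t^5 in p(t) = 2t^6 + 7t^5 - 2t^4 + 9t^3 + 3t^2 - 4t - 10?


Read off the coefficient of t^5: 7


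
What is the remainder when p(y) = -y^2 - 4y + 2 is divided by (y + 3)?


By the Remainder Theorem, the remainder equals p(-3):
  -1*(-3)^2 = -9
  -4*(-3)^1 = 12
  constant: 2
Sum: -9 + 12 + 2 = 5


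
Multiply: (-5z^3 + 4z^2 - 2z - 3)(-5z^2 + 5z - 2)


Distribute each term of the first polynomial:
  (-5z^3)(-5z^2 + 5z - 2) = 25z^5 - 25z^4 + 10z^3
  (4z^2)(-5z^2 + 5z - 2) = -20z^4 + 20z^3 - 8z^2
  (-2z)(-5z^2 + 5z - 2) = 10z^3 - 10z^2 + 4z
  (-3)(-5z^2 + 5z - 2) = 15z^2 - 15z + 6
Sum: 25z^5 - 45z^4 + 40z^3 - 3z^2 - 11z + 6


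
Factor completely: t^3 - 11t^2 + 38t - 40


Try integer roots (divisors of -40). t=2: p(2)=0.
Divide out (t - 2): quotient is t^2 - 9t + 20.
Factor the quadratic: (t - 4)(t - 5)
Result: (t - 2)(t - 4)(t - 5)


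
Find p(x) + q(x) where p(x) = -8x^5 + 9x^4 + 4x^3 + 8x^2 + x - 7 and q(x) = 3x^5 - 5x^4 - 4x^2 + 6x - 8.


Align terms by degree and add:
  -8x^5 + 9x^4 + 4x^3 + 8x^2 + x - 7
+ 3x^5 - 5x^4 - 4x^2 + 6x - 8
= -5x^5 + 4x^4 + 4x^3 + 4x^2 + 7x - 15


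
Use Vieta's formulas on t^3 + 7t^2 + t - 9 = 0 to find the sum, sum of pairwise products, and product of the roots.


Monic cubic t^3+bt^2+ct+d=0: sum=-b, pairwise sum=c, product=-d.
b=7, c=1, d=-9
r1+r2+r3 = -7
r1r2+r1r3+r2r3 = 1
r1r2r3 = 9


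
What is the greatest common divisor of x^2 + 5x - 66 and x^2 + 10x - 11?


Factor each:
  x^2 + 5x - 66 = (x + 11)(x - 6)
  x^2 + 10x - 11 = (x + 11)(x - 1)
Common monic factor: x + 11


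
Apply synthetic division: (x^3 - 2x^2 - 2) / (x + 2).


Synthetic division with c = -2. Coefficients: 1, -2, 0, -2
Bring down 1.
  1 * -2 = -2; -2 - 2 = -4
  -4 * -2 = 8; 8 + 0 = 8
  8 * -2 = -16; -16 - 2 = -18
Quotient: x^2 - 4x + 8, Remainder: -18


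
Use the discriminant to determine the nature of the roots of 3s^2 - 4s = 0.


D = b^2 - 4ac = (-4)^2 - 4(3)(0) = 16 = 16
Since D > 0: two distinct rational roots


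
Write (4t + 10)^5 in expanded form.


Expand (4t + 10)^5 by repeated multiplication:
  (4t + 10)^2 = 16t^2 + 80t + 100
  (4t + 10)^3 = 64t^3 + 480t^2 + 1200t + 1000
  (4t + 10)^4 = 256t^4 + 2560t^3 + 9600t^2 + 16000t + 10000
= 1024t^5 + 12800t^4 + 64000t^3 + 160000t^2 + 200000t + 100000


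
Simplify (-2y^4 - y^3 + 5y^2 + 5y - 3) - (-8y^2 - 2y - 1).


Distribute the minus sign:
  (-2y^4 - y^3 + 5y^2 + 5y - 3)
- (-8y^2 - 2y - 1)
Negate second polynomial: 8y^2 + 2y + 1
Add: -2y^4 - y^3 + 13y^2 + 7y - 2


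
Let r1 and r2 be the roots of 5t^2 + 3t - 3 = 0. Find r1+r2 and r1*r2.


For at^2+bt+c=0: sum = -b/a, product = c/a.
a=5, b=3, c=-3
Sum = -(3)/5 = -3/5
Product = (-3)/5 = -3/5


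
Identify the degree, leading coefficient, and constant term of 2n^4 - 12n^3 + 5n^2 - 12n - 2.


Highest power of n is 4, with coefficient 2. Constant term is -2.
Degree = 4, leading coefficient = 2, constant term = -2


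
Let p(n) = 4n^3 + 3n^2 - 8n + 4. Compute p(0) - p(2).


p(0) = 4
p(2) = 32
p(0) - p(2) = 4 - 32 = -28


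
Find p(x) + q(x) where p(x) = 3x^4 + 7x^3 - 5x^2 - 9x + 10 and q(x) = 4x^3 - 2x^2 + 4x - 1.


Align terms by degree and add:
  3x^4 + 7x^3 - 5x^2 - 9x + 10
+ 4x^3 - 2x^2 + 4x - 1
= 3x^4 + 11x^3 - 7x^2 - 5x + 9


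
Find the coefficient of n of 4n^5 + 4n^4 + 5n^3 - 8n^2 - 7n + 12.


Read off the coefficient of n: -7


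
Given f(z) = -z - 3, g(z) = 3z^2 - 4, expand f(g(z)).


Substitute g(z) into f:
f(g(z)) = -1*(3z^2 - 4) + (-3)
Expand and combine: -3z^2 + 1


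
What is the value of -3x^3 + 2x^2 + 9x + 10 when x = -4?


Using direct substitution:
  -3 * (-4)^3 = 192
  2 * (-4)^2 = 32
  9 * (-4)^1 = -36
  constant: 10
Sum = 192 + 32 - 36 + 10 = 198


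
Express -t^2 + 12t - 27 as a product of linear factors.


Roots satisfy r1 + r2 = -b/a = 12 and r1*r2 = c/a = 27.
So r1 = 3, r2 = 9.
-t^2 + 12t - 27 = -(t - r1)(t - r2) = -(t - 3)(t - 9)


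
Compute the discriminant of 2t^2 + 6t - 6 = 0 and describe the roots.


D = b^2 - 4ac = (6)^2 - 4(2)(-6) = 36 + 48 = 84
Since D > 0: two distinct irrational roots


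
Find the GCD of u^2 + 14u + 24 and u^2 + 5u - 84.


Factor each:
  u^2 + 14u + 24 = (u + 12)(u + 2)
  u^2 + 5u - 84 = (u + 12)(u - 7)
Common monic factor: u + 12


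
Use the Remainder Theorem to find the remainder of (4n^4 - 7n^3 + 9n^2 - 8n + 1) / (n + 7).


By the Remainder Theorem, the remainder equals p(-7):
  4*(-7)^4 = 9604
  -7*(-7)^3 = 2401
  9*(-7)^2 = 441
  -8*(-7)^1 = 56
  constant: 1
Sum: 9604 + 2401 + 441 + 56 + 1 = 12503


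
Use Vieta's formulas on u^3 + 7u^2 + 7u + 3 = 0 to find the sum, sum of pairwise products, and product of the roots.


Monic cubic u^3+bu^2+cu+d=0: sum=-b, pairwise sum=c, product=-d.
b=7, c=7, d=3
r1+r2+r3 = -7
r1r2+r1r3+r2r3 = 7
r1r2r3 = -3


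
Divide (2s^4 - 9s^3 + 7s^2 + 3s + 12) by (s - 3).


(2s^4 - 9s^3 + 7s^2 + 3s + 12) / (s - 3)
Step 1: 2s^3 * (s - 3) = 2s^4 - 6s^3; subtract.
Step 2: -3s^2 * (s - 3) = -3s^3 + 9s^2; subtract.
Step 3: -2s * (s - 3) = -2s^2 + 6s; subtract.
Step 4: -3 * (s - 3) = -3s + 9; subtract.
Quotient: 2s^3 - 3s^2 - 2s - 3, Remainder: 3


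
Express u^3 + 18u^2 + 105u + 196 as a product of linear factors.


Try integer roots (divisors of 196). u=-7: p(-7)=0.
Divide out (u + 7): quotient is u^2 + 11u + 28.
Factor the quadratic: (u + 7)(u + 4)
Result: (u + 7)(u + 7)(u + 4)


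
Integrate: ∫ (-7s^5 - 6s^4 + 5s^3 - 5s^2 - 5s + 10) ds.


Reverse power rule on each term:
  ∫ -7s^5 ds = -(7/6)s^6
  ∫ -6s^4 ds = -(6/5)s^5
  ∫ 5s^3 ds = (5/4)s^4
  ∫ -5s^2 ds = -(5/3)s^3
  ∫ -5s ds = -(5/2)s^2
  ∫ 10 ds = 10s
F(s) = -(7/6)s^6 - (6/5)s^5 + (5/4)s^4 - (5/3)s^3 - (5/2)s^2 + 10s + C


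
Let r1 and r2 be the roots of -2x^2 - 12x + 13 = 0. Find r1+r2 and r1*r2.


For ax^2+bx+c=0: sum = -b/a, product = c/a.
a=-2, b=-12, c=13
Sum = -(-12)/-2 = -6
Product = (13)/-2 = -13/2


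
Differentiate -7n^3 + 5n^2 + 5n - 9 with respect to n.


Apply the power rule term by term:
  d/dn(-7n^3) = -21n^2
  d/dn(5n^2) = 10n
  d/dn(5n) = 5
  d/dn(-9) = 0
p'(n) = -21n^2 + 10n + 5


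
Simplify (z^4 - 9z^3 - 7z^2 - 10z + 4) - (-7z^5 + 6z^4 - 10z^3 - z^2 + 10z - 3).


Distribute the minus sign:
  (z^4 - 9z^3 - 7z^2 - 10z + 4)
- (-7z^5 + 6z^4 - 10z^3 - z^2 + 10z - 3)
Negate second polynomial: 7z^5 - 6z^4 + 10z^3 + z^2 - 10z + 3
Add: 7z^5 - 5z^4 + z^3 - 6z^2 - 20z + 7


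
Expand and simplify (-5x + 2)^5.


Expand (-5x + 2)^5 by repeated multiplication:
  (-5x + 2)^2 = 25x^2 - 20x + 4
  (-5x + 2)^3 = -125x^3 + 150x^2 - 60x + 8
  (-5x + 2)^4 = 625x^4 - 1000x^3 + 600x^2 - 160x + 16
= -3125x^5 + 6250x^4 - 5000x^3 + 2000x^2 - 400x + 32


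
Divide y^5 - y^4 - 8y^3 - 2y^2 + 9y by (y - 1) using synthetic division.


Synthetic division with c = 1. Coefficients: 1, -1, -8, -2, 9, 0
Bring down 1.
  1 * 1 = 1; 1 - 1 = 0
  0 * 1 = 0; 0 - 8 = -8
  -8 * 1 = -8; -8 - 2 = -10
  -10 * 1 = -10; -10 + 9 = -1
  -1 * 1 = -1; -1 + 0 = -1
Quotient: y^4 - 8y^2 - 10y - 1, Remainder: -1


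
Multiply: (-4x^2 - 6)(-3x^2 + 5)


Distribute each term of the first polynomial:
  (-4x^2)(-3x^2 + 5) = 12x^4 - 20x^2
  (-6)(-3x^2 + 5) = 18x^2 - 30
Sum: 12x^4 - 2x^2 - 30


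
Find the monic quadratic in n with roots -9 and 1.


p(n) = (n + 9)(n - 1)
Expand: n^2 + 8n - 9


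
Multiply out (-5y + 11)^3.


Expand (-5y + 11)^3 by repeated multiplication:
  (-5y + 11)^2 = 25y^2 - 110y + 121
= -125y^3 + 825y^2 - 1815y + 1331


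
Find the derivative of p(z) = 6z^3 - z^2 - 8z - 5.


Apply the power rule term by term:
  d/dz(6z^3) = 18z^2
  d/dz(-z^2) = -2z
  d/dz(-8z) = -8
  d/dz(-5) = 0
p'(z) = 18z^2 - 2z - 8


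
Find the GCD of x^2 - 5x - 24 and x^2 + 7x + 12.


Factor each:
  x^2 - 5x - 24 = (x + 3)(x - 8)
  x^2 + 7x + 12 = (x + 3)(x + 4)
Common monic factor: x + 3


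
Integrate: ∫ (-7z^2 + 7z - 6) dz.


Reverse power rule on each term:
  ∫ -7z^2 dz = -(7/3)z^3
  ∫ 7z dz = (7/2)z^2
  ∫ -6 dz = -6z
F(z) = -(7/3)z^3 + (7/2)z^2 - 6z + C


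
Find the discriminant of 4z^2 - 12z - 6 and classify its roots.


D = b^2 - 4ac = (-12)^2 - 4(4)(-6) = 144 + 96 = 240
Since D > 0: two distinct irrational roots


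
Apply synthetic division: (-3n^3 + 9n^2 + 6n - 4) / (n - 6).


Synthetic division with c = 6. Coefficients: -3, 9, 6, -4
Bring down -3.
  -3 * 6 = -18; -18 + 9 = -9
  -9 * 6 = -54; -54 + 6 = -48
  -48 * 6 = -288; -288 - 4 = -292
Quotient: -3n^2 - 9n - 48, Remainder: -292


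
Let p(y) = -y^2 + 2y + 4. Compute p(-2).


Using direct substitution:
  -1 * (-2)^2 = -4
  2 * (-2)^1 = -4
  constant: 4
Sum = -4 - 4 + 4 = -4


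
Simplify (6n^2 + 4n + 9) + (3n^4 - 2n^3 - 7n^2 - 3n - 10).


Align terms by degree and add:
  6n^2 + 4n + 9
+ 3n^4 - 2n^3 - 7n^2 - 3n - 10
= 3n^4 - 2n^3 - n^2 + n - 1


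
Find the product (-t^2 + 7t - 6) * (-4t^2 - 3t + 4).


Distribute each term of the first polynomial:
  (-t^2)(-4t^2 - 3t + 4) = 4t^4 + 3t^3 - 4t^2
  (7t)(-4t^2 - 3t + 4) = -28t^3 - 21t^2 + 28t
  (-6)(-4t^2 - 3t + 4) = 24t^2 + 18t - 24
Sum: 4t^4 - 25t^3 - t^2 + 46t - 24


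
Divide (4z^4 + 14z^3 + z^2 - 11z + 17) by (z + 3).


(4z^4 + 14z^3 + z^2 - 11z + 17) / (z + 3)
Step 1: 4z^3 * (z + 3) = 4z^4 + 12z^3; subtract.
Step 2: 2z^2 * (z + 3) = 2z^3 + 6z^2; subtract.
Step 3: -5z * (z + 3) = -5z^2 - 15z; subtract.
Step 4: 4 * (z + 3) = 4z + 12; subtract.
Quotient: 4z^3 + 2z^2 - 5z + 4, Remainder: 5


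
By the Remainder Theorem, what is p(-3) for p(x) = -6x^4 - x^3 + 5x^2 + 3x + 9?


By the Remainder Theorem, the remainder equals p(-3):
  -6*(-3)^4 = -486
  -1*(-3)^3 = 27
  5*(-3)^2 = 45
  3*(-3)^1 = -9
  constant: 9
Sum: -486 + 27 + 45 - 9 + 9 = -414


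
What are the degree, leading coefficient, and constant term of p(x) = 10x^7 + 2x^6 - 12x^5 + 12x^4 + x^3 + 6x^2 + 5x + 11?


Highest power of x is 7, with coefficient 10. Constant term is 11.
Degree = 7, leading coefficient = 10, constant term = 11


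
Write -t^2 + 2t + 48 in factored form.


Roots satisfy r1 + r2 = -b/a = 2 and r1*r2 = c/a = -48.
So r1 = -6, r2 = 8.
-t^2 + 2t + 48 = -(t - r1)(t - r2) = -(t + 6)(t - 8)


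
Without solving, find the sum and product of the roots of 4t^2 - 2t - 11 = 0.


For at^2+bt+c=0: sum = -b/a, product = c/a.
a=4, b=-2, c=-11
Sum = -(-2)/4 = 1/2
Product = (-11)/4 = -11/4


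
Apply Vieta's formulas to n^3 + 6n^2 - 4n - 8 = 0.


Monic cubic n^3+bn^2+cn+d=0: sum=-b, pairwise sum=c, product=-d.
b=6, c=-4, d=-8
r1+r2+r3 = -6
r1r2+r1r3+r2r3 = -4
r1r2r3 = 8


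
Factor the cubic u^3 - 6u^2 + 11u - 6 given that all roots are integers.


Try integer roots (divisors of -6). u=1: p(1)=0.
Divide out (u - 1): quotient is u^2 - 5u + 6.
Factor the quadratic: (u - 3)(u - 2)
Result: (u - 1)(u - 3)(u - 2)


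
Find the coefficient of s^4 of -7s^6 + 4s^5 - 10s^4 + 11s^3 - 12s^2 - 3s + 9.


Read off the coefficient of s^4: -10


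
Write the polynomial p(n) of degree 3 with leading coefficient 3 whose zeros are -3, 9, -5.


p(n) = 3(n + 3)(n - 9)(n + 5)
Expand: 3n^3 - 3n^2 - 171n - 405


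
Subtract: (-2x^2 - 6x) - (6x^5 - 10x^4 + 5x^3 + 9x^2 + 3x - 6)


Distribute the minus sign:
  (-2x^2 - 6x)
- (6x^5 - 10x^4 + 5x^3 + 9x^2 + 3x - 6)
Negate second polynomial: -6x^5 + 10x^4 - 5x^3 - 9x^2 - 3x + 6
Add: -6x^5 + 10x^4 - 5x^3 - 11x^2 - 9x + 6


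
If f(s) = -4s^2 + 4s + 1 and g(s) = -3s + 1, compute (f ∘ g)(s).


Substitute g(s) into f:
f(g(s)) = -4*(-3s + 1)^2 + 4*(-3s + 1) + 1
(-3s + 1)^2 = 9s^2 - 6s + 1
Expand and combine: -36s^2 + 12s + 1


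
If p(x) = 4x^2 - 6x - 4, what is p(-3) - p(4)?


p(-3) = 50
p(4) = 36
p(-3) - p(4) = 50 - 36 = 14


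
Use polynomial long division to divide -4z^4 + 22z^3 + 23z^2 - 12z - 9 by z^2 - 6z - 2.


(-4z^4 + 22z^3 + 23z^2 - 12z - 9) / (z^2 - 6z - 2)
Step 1: -4z^2 * (z^2 - 6z - 2) = -4z^4 + 24z^3 + 8z^2; subtract.
Step 2: -2z * (z^2 - 6z - 2) = -2z^3 + 12z^2 + 4z; subtract.
Step 3: 3 * (z^2 - 6z - 2) = 3z^2 - 18z - 6; subtract.
Quotient: -4z^2 - 2z + 3, Remainder: 2z - 3


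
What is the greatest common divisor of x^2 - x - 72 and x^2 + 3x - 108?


Factor each:
  x^2 - x - 72 = (x - 9)(x + 8)
  x^2 + 3x - 108 = (x - 9)(x + 12)
Common monic factor: x - 9


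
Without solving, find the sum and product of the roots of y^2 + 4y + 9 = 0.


For ay^2+by+c=0: sum = -b/a, product = c/a.
a=1, b=4, c=9
Sum = -(4)/1 = -4
Product = (9)/1 = 9


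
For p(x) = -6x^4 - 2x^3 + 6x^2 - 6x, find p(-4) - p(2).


p(-4) = -1288
p(2) = -100
p(-4) - p(2) = -1288 + 100 = -1188


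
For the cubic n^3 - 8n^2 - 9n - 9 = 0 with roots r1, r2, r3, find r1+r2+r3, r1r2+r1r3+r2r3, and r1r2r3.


Monic cubic n^3+bn^2+cn+d=0: sum=-b, pairwise sum=c, product=-d.
b=-8, c=-9, d=-9
r1+r2+r3 = 8
r1r2+r1r3+r2r3 = -9
r1r2r3 = 9


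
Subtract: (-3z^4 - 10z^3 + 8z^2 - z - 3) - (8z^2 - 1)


Distribute the minus sign:
  (-3z^4 - 10z^3 + 8z^2 - z - 3)
- (8z^2 - 1)
Negate second polynomial: -8z^2 + 1
Add: -3z^4 - 10z^3 - z - 2


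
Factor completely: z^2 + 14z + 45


Roots satisfy r1 + r2 = -b/a = -14 and r1*r2 = c/a = 45.
So r1 = -5, r2 = -9.
z^2 + 14z + 45 = (z - r1)(z - r2) = (z + 5)(z + 9)


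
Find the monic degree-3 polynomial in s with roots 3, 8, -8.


p(s) = (s - 3)(s - 8)(s + 8)
Expand: s^3 - 3s^2 - 64s + 192


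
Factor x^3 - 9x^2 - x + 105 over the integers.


Try integer roots (divisors of 105). x=7: p(7)=0.
Divide out (x - 7): quotient is x^2 - 2x - 15.
Factor the quadratic: (x - 5)(x + 3)
Result: (x - 7)(x - 5)(x + 3)


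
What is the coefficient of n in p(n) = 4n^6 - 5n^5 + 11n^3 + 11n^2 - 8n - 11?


Read off the coefficient of n: -8


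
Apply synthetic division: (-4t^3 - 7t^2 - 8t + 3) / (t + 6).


Synthetic division with c = -6. Coefficients: -4, -7, -8, 3
Bring down -4.
  -4 * -6 = 24; 24 - 7 = 17
  17 * -6 = -102; -102 - 8 = -110
  -110 * -6 = 660; 660 + 3 = 663
Quotient: -4t^2 + 17t - 110, Remainder: 663


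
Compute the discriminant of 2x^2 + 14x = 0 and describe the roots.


D = b^2 - 4ac = (14)^2 - 4(2)(0) = 196 = 196
Since D > 0: two distinct rational roots


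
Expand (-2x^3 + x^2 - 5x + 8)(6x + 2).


Distribute each term of the first polynomial:
  (-2x^3)(6x + 2) = -12x^4 - 4x^3
  (x^2)(6x + 2) = 6x^3 + 2x^2
  (-5x)(6x + 2) = -30x^2 - 10x
  (8)(6x + 2) = 48x + 16
Sum: -12x^4 + 2x^3 - 28x^2 + 38x + 16


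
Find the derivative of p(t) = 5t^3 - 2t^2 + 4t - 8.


Apply the power rule term by term:
  d/dt(5t^3) = 15t^2
  d/dt(-2t^2) = -4t
  d/dt(4t) = 4
  d/dt(-8) = 0
p'(t) = 15t^2 - 4t + 4


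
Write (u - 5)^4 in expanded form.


Expand (u - 5)^4 by repeated multiplication:
  (u - 5)^2 = u^2 - 10u + 25
  (u - 5)^3 = u^3 - 15u^2 + 75u - 125
= u^4 - 20u^3 + 150u^2 - 500u + 625


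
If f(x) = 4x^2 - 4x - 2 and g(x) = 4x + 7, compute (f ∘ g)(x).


Substitute g(x) into f:
f(g(x)) = 4*(4x + 7)^2 + (-4)*(4x + 7) + (-2)
(4x + 7)^2 = 16x^2 + 56x + 49
Expand and combine: 64x^2 + 208x + 166


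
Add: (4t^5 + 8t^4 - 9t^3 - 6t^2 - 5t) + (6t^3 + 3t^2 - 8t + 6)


Align terms by degree and add:
  4t^5 + 8t^4 - 9t^3 - 6t^2 - 5t
+ 6t^3 + 3t^2 - 8t + 6
= 4t^5 + 8t^4 - 3t^3 - 3t^2 - 13t + 6


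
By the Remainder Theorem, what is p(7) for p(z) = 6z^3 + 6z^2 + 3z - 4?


By the Remainder Theorem, the remainder equals p(7):
  6*(7)^3 = 2058
  6*(7)^2 = 294
  3*(7)^1 = 21
  constant: -4
Sum: 2058 + 294 + 21 - 4 = 2369


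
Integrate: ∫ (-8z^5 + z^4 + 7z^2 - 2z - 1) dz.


Reverse power rule on each term:
  ∫ -8z^5 dz = -(4/3)z^6
  ∫ z^4 dz = (1/5)z^5
  ∫ 7z^2 dz = (7/3)z^3
  ∫ -2z dz = -z^2
  ∫ -1 dz = -z
F(z) = -(4/3)z^6 + (1/5)z^5 + (7/3)z^3 - z^2 - z + C


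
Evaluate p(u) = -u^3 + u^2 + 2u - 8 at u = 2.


Using direct substitution:
  -1 * (2)^3 = -8
  1 * (2)^2 = 4
  2 * (2)^1 = 4
  constant: -8
Sum = -8 + 4 + 4 - 8 = -8


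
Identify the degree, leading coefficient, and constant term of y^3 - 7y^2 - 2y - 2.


Highest power of y is 3, with coefficient 1. Constant term is -2.
Degree = 3, leading coefficient = 1, constant term = -2


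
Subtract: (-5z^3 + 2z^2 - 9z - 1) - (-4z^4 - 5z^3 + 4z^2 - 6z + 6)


Distribute the minus sign:
  (-5z^3 + 2z^2 - 9z - 1)
- (-4z^4 - 5z^3 + 4z^2 - 6z + 6)
Negate second polynomial: 4z^4 + 5z^3 - 4z^2 + 6z - 6
Add: 4z^4 - 2z^2 - 3z - 7


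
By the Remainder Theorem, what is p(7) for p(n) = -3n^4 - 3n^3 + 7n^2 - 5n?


By the Remainder Theorem, the remainder equals p(7):
  -3*(7)^4 = -7203
  -3*(7)^3 = -1029
  7*(7)^2 = 343
  -5*(7)^1 = -35
  constant: 0
Sum: -7203 - 1029 + 343 - 35 + 0 = -7924


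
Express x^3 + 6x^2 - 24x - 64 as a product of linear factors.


Try integer roots (divisors of -64). x=-8: p(-8)=0.
Divide out (x + 8): quotient is x^2 - 2x - 8.
Factor the quadratic: (x - 4)(x + 2)
Result: (x + 8)(x - 4)(x + 2)


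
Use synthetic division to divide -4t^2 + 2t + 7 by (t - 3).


Synthetic division with c = 3. Coefficients: -4, 2, 7
Bring down -4.
  -4 * 3 = -12; -12 + 2 = -10
  -10 * 3 = -30; -30 + 7 = -23
Quotient: -4t - 10, Remainder: -23


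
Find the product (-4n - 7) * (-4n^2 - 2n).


Distribute each term of the first polynomial:
  (-4n)(-4n^2 - 2n) = 16n^3 + 8n^2
  (-7)(-4n^2 - 2n) = 28n^2 + 14n
Sum: 16n^3 + 36n^2 + 14n


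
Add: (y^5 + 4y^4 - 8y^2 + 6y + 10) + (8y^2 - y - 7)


Align terms by degree and add:
  y^5 + 4y^4 - 8y^2 + 6y + 10
+ 8y^2 - y - 7
= y^5 + 4y^4 + 5y + 3


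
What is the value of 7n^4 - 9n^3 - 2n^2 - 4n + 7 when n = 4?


Using direct substitution:
  7 * (4)^4 = 1792
  -9 * (4)^3 = -576
  -2 * (4)^2 = -32
  -4 * (4)^1 = -16
  constant: 7
Sum = 1792 - 576 - 32 - 16 + 7 = 1175


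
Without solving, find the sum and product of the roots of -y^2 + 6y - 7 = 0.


For ay^2+by+c=0: sum = -b/a, product = c/a.
a=-1, b=6, c=-7
Sum = -(6)/-1 = 6
Product = (-7)/-1 = 7


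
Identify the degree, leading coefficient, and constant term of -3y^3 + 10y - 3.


Highest power of y is 3, with coefficient -3. Constant term is -3.
Degree = 3, leading coefficient = -3, constant term = -3


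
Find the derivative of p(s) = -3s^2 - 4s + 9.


Apply the power rule term by term:
  d/ds(-3s^2) = -6s
  d/ds(-4s) = -4
  d/ds(9) = 0
p'(s) = -6s - 4


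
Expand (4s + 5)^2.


Expand (4s + 5)^2 by repeated multiplication:
= 16s^2 + 40s + 25


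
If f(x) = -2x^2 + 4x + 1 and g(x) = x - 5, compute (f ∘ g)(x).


Substitute g(x) into f:
f(g(x)) = -2*(x - 5)^2 + 4*(x - 5) + 1
(x - 5)^2 = x^2 - 10x + 25
Expand and combine: -2x^2 + 24x - 69


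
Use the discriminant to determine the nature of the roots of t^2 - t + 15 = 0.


D = b^2 - 4ac = (-1)^2 - 4(1)(15) = 1 - 60 = -59
Since D < 0: two complex conjugate roots (no real roots)


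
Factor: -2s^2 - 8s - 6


Roots satisfy r1 + r2 = -b/a = -4 and r1*r2 = c/a = 3.
So r1 = -1, r2 = -3.
-2s^2 - 8s - 6 = -2(s - r1)(s - r2) = -2(s + 1)(s + 3)


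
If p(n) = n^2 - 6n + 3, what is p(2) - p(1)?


p(2) = -5
p(1) = -2
p(2) - p(1) = -5 + 2 = -3


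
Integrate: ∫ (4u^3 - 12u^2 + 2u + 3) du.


Reverse power rule on each term:
  ∫ 4u^3 du = u^4
  ∫ -12u^2 du = -4u^3
  ∫ 2u du = u^2
  ∫ 3 du = 3u
F(u) = u^4 - 4u^3 + u^2 + 3u + C


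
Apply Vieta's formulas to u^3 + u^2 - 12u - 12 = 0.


Monic cubic u^3+bu^2+cu+d=0: sum=-b, pairwise sum=c, product=-d.
b=1, c=-12, d=-12
r1+r2+r3 = -1
r1r2+r1r3+r2r3 = -12
r1r2r3 = 12


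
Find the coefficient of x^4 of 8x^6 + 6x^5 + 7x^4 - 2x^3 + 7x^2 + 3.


Read off the coefficient of x^4: 7


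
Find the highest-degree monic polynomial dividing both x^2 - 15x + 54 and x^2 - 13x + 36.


Factor each:
  x^2 - 15x + 54 = (x - 9)(x - 6)
  x^2 - 13x + 36 = (x - 9)(x - 4)
Common monic factor: x - 9


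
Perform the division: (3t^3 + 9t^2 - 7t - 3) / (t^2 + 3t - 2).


(3t^3 + 9t^2 - 7t - 3) / (t^2 + 3t - 2)
Step 1: 3t * (t^2 + 3t - 2) = 3t^3 + 9t^2 - 6t; subtract.
Step 2: 0 * (t^2 + 3t - 2) = 0; subtract.
Quotient: 3t, Remainder: -t - 3


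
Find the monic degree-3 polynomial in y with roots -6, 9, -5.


p(y) = (y + 6)(y - 9)(y + 5)
Expand: y^3 + 2y^2 - 69y - 270


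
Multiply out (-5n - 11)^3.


Expand (-5n - 11)^3 by repeated multiplication:
  (-5n - 11)^2 = 25n^2 + 110n + 121
= -125n^3 - 825n^2 - 1815n - 1331


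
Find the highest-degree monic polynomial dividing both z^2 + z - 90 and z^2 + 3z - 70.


Factor each:
  z^2 + z - 90 = (z + 10)(z - 9)
  z^2 + 3z - 70 = (z + 10)(z - 7)
Common monic factor: z + 10


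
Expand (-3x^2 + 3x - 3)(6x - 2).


Distribute each term of the first polynomial:
  (-3x^2)(6x - 2) = -18x^3 + 6x^2
  (3x)(6x - 2) = 18x^2 - 6x
  (-3)(6x - 2) = -18x + 6
Sum: -18x^3 + 24x^2 - 24x + 6


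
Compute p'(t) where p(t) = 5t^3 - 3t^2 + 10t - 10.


Apply the power rule term by term:
  d/dt(5t^3) = 15t^2
  d/dt(-3t^2) = -6t
  d/dt(10t) = 10
  d/dt(-10) = 0
p'(t) = 15t^2 - 6t + 10


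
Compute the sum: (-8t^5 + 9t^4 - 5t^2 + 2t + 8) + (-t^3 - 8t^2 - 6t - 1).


Align terms by degree and add:
  -8t^5 + 9t^4 - 5t^2 + 2t + 8
  -t^3 - 8t^2 - 6t - 1
= -8t^5 + 9t^4 - t^3 - 13t^2 - 4t + 7


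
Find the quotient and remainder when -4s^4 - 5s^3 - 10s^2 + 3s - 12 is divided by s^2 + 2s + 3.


(-4s^4 - 5s^3 - 10s^2 + 3s - 12) / (s^2 + 2s + 3)
Step 1: -4s^2 * (s^2 + 2s + 3) = -4s^4 - 8s^3 - 12s^2; subtract.
Step 2: 3s * (s^2 + 2s + 3) = 3s^3 + 6s^2 + 9s; subtract.
Step 3: -4 * (s^2 + 2s + 3) = -4s^2 - 8s - 12; subtract.
Quotient: -4s^2 + 3s - 4, Remainder: 2s


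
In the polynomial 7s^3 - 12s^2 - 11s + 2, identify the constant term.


Read off the constant term: 2


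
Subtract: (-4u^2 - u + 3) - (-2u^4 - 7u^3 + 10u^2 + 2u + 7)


Distribute the minus sign:
  (-4u^2 - u + 3)
- (-2u^4 - 7u^3 + 10u^2 + 2u + 7)
Negate second polynomial: 2u^4 + 7u^3 - 10u^2 - 2u - 7
Add: 2u^4 + 7u^3 - 14u^2 - 3u - 4


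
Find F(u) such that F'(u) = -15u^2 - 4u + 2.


Reverse power rule on each term:
  ∫ -15u^2 du = -5u^3
  ∫ -4u du = -2u^2
  ∫ 2 du = 2u
F(u) = -5u^3 - 2u^2 + 2u + C


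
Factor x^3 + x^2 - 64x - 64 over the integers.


Try integer roots (divisors of -64). x=-1: p(-1)=0.
Divide out (x + 1): quotient is x^2 - 64.
Factor the quadratic: (x + 8)(x - 8)
Result: (x + 1)(x + 8)(x - 8)


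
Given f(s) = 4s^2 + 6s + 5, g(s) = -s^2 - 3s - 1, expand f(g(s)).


Substitute g(s) into f:
f(g(s)) = 4*(-s^2 - 3s - 1)^2 + 6*(-s^2 - 3s - 1) + 5
(-s^2 - 3s - 1)^2 = s^4 + 6s^3 + 11s^2 + 6s + 1
Expand and combine: 4s^4 + 24s^3 + 38s^2 + 6s + 3


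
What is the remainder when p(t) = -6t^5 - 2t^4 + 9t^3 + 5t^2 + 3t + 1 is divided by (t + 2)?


By the Remainder Theorem, the remainder equals p(-2):
  -6*(-2)^5 = 192
  -2*(-2)^4 = -32
  9*(-2)^3 = -72
  5*(-2)^2 = 20
  3*(-2)^1 = -6
  constant: 1
Sum: 192 - 32 - 72 + 20 - 6 + 1 = 103


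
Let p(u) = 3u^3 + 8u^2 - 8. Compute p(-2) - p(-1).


p(-2) = 0
p(-1) = -3
p(-2) - p(-1) = 0 + 3 = 3


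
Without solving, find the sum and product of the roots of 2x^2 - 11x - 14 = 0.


For ax^2+bx+c=0: sum = -b/a, product = c/a.
a=2, b=-11, c=-14
Sum = -(-11)/2 = 11/2
Product = (-14)/2 = -7


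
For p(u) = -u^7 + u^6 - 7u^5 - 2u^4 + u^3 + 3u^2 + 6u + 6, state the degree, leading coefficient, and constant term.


Highest power of u is 7, with coefficient -1. Constant term is 6.
Degree = 7, leading coefficient = -1, constant term = 6


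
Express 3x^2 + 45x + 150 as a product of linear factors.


Roots satisfy r1 + r2 = -b/a = -15 and r1*r2 = c/a = 50.
So r1 = -5, r2 = -10.
3x^2 + 45x + 150 = 3(x - r1)(x - r2) = 3(x + 5)(x + 10)


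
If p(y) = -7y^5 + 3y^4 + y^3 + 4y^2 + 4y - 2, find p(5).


Using direct substitution:
  -7 * (5)^5 = -21875
  3 * (5)^4 = 1875
  1 * (5)^3 = 125
  4 * (5)^2 = 100
  4 * (5)^1 = 20
  constant: -2
Sum = -21875 + 1875 + 125 + 100 + 20 - 2 = -19757


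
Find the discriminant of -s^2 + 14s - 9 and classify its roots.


D = b^2 - 4ac = (14)^2 - 4(-1)(-9) = 196 - 36 = 160
Since D > 0: two distinct irrational roots


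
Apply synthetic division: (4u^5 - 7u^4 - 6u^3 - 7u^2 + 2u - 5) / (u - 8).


Synthetic division with c = 8. Coefficients: 4, -7, -6, -7, 2, -5
Bring down 4.
  4 * 8 = 32; 32 - 7 = 25
  25 * 8 = 200; 200 - 6 = 194
  194 * 8 = 1552; 1552 - 7 = 1545
  1545 * 8 = 12360; 12360 + 2 = 12362
  12362 * 8 = 98896; 98896 - 5 = 98891
Quotient: 4u^4 + 25u^3 + 194u^2 + 1545u + 12362, Remainder: 98891


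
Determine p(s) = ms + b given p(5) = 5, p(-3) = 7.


p(s) = ms + b. Using p(5)=5, p(-3)=7:
m = (5 - 7)/(5 + 3) = -2/8 = -1/4
b = 5 - m*(5) = 5 + 5/4 = 25/4
p(s) = -(1/4)s + (25/4)


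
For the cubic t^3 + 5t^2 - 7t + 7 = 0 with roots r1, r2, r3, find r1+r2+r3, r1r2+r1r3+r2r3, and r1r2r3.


Monic cubic t^3+bt^2+ct+d=0: sum=-b, pairwise sum=c, product=-d.
b=5, c=-7, d=7
r1+r2+r3 = -5
r1r2+r1r3+r2r3 = -7
r1r2r3 = -7


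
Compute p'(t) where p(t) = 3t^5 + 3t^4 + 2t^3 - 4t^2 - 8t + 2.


Apply the power rule term by term:
  d/dt(3t^5) = 15t^4
  d/dt(3t^4) = 12t^3
  d/dt(2t^3) = 6t^2
  d/dt(-4t^2) = -8t
  d/dt(-8t) = -8
  d/dt(2) = 0
p'(t) = 15t^4 + 12t^3 + 6t^2 - 8t - 8


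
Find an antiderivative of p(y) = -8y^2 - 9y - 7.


Reverse power rule on each term:
  ∫ -8y^2 dy = -(8/3)y^3
  ∫ -9y dy = -(9/2)y^2
  ∫ -7 dy = -7y
F(y) = -(8/3)y^3 - (9/2)y^2 - 7y + C


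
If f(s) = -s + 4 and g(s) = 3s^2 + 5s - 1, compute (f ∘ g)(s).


Substitute g(s) into f:
f(g(s)) = -1*(3s^2 + 5s - 1) + 4
Expand and combine: -3s^2 - 5s + 5


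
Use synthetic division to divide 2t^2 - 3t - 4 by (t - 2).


Synthetic division with c = 2. Coefficients: 2, -3, -4
Bring down 2.
  2 * 2 = 4; 4 - 3 = 1
  1 * 2 = 2; 2 - 4 = -2
Quotient: 2t + 1, Remainder: -2


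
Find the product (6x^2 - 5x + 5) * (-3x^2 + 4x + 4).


Distribute each term of the first polynomial:
  (6x^2)(-3x^2 + 4x + 4) = -18x^4 + 24x^3 + 24x^2
  (-5x)(-3x^2 + 4x + 4) = 15x^3 - 20x^2 - 20x
  (5)(-3x^2 + 4x + 4) = -15x^2 + 20x + 20
Sum: -18x^4 + 39x^3 - 11x^2 + 20


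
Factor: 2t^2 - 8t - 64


Roots satisfy r1 + r2 = -b/a = 4 and r1*r2 = c/a = -32.
So r1 = -4, r2 = 8.
2t^2 - 8t - 64 = 2(t - r1)(t - r2) = 2(t + 4)(t - 8)


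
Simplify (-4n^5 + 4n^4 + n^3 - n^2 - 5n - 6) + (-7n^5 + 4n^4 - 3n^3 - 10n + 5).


Align terms by degree and add:
  -4n^5 + 4n^4 + n^3 - n^2 - 5n - 6
  -7n^5 + 4n^4 - 3n^3 - 10n + 5
= -11n^5 + 8n^4 - 2n^3 - n^2 - 15n - 1


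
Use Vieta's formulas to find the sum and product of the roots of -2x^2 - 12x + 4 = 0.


For ax^2+bx+c=0: sum = -b/a, product = c/a.
a=-2, b=-12, c=4
Sum = -(-12)/-2 = -6
Product = (4)/-2 = -2


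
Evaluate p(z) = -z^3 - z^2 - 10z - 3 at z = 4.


Using direct substitution:
  -1 * (4)^3 = -64
  -1 * (4)^2 = -16
  -10 * (4)^1 = -40
  constant: -3
Sum = -64 - 16 - 40 - 3 = -123


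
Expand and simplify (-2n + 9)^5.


Expand (-2n + 9)^5 by repeated multiplication:
  (-2n + 9)^2 = 4n^2 - 36n + 81
  (-2n + 9)^3 = -8n^3 + 108n^2 - 486n + 729
  (-2n + 9)^4 = 16n^4 - 288n^3 + 1944n^2 - 5832n + 6561
= -32n^5 + 720n^4 - 6480n^3 + 29160n^2 - 65610n + 59049


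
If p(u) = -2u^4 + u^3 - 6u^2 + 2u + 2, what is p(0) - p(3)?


p(0) = 2
p(3) = -181
p(0) - p(3) = 2 + 181 = 183


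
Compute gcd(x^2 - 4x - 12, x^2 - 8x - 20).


Factor each:
  x^2 - 4x - 12 = (x + 2)(x - 6)
  x^2 - 8x - 20 = (x + 2)(x - 10)
Common monic factor: x + 2


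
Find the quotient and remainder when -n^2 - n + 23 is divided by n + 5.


(-n^2 - n + 23) / (n + 5)
Step 1: -n * (n + 5) = -n^2 - 5n; subtract.
Step 2: 4 * (n + 5) = 4n + 20; subtract.
Quotient: -n + 4, Remainder: 3


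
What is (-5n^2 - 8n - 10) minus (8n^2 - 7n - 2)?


Distribute the minus sign:
  (-5n^2 - 8n - 10)
- (8n^2 - 7n - 2)
Negate second polynomial: -8n^2 + 7n + 2
Add: -13n^2 - n - 8


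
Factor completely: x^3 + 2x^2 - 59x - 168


Try integer roots (divisors of -168). x=8: p(8)=0.
Divide out (x - 8): quotient is x^2 + 10x + 21.
Factor the quadratic: (x + 7)(x + 3)
Result: (x - 8)(x + 7)(x + 3)


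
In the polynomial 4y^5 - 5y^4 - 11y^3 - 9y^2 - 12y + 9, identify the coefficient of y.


Read off the coefficient of y: -12


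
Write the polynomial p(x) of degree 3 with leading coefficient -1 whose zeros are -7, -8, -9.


p(x) = -(x + 7)(x + 8)(x + 9)
Expand: -x^3 - 24x^2 - 191x - 504


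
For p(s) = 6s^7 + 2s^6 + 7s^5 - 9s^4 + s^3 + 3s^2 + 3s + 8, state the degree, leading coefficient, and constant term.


Highest power of s is 7, with coefficient 6. Constant term is 8.
Degree = 7, leading coefficient = 6, constant term = 8


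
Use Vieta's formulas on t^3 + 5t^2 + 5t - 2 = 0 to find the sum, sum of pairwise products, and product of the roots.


Monic cubic t^3+bt^2+ct+d=0: sum=-b, pairwise sum=c, product=-d.
b=5, c=5, d=-2
r1+r2+r3 = -5
r1r2+r1r3+r2r3 = 5
r1r2r3 = 2


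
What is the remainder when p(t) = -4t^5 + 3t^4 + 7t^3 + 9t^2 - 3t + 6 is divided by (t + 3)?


By the Remainder Theorem, the remainder equals p(-3):
  -4*(-3)^5 = 972
  3*(-3)^4 = 243
  7*(-3)^3 = -189
  9*(-3)^2 = 81
  -3*(-3)^1 = 9
  constant: 6
Sum: 972 + 243 - 189 + 81 + 9 + 6 = 1122


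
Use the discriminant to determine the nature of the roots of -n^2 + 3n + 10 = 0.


D = b^2 - 4ac = (3)^2 - 4(-1)(10) = 9 + 40 = 49
Since D > 0: two distinct rational roots


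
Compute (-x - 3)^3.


Expand (-x - 3)^3 by repeated multiplication:
  (-x - 3)^2 = x^2 + 6x + 9
= -x^3 - 9x^2 - 27x - 27


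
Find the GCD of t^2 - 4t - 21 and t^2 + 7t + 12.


Factor each:
  t^2 - 4t - 21 = (t + 3)(t - 7)
  t^2 + 7t + 12 = (t + 3)(t + 4)
Common monic factor: t + 3


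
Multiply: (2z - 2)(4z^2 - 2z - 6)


Distribute each term of the first polynomial:
  (2z)(4z^2 - 2z - 6) = 8z^3 - 4z^2 - 12z
  (-2)(4z^2 - 2z - 6) = -8z^2 + 4z + 12
Sum: 8z^3 - 12z^2 - 8z + 12


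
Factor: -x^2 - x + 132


Roots satisfy r1 + r2 = -b/a = -1 and r1*r2 = c/a = -132.
So r1 = 11, r2 = -12.
-x^2 - x + 132 = -(x - r1)(x - r2) = -(x - 11)(x + 12)


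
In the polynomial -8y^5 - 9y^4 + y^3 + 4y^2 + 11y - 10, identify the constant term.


Read off the constant term: -10


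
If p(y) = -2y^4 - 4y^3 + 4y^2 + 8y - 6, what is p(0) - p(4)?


p(0) = -6
p(4) = -678
p(0) - p(4) = -6 + 678 = 672


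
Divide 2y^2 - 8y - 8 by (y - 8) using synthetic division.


Synthetic division with c = 8. Coefficients: 2, -8, -8
Bring down 2.
  2 * 8 = 16; 16 - 8 = 8
  8 * 8 = 64; 64 - 8 = 56
Quotient: 2y + 8, Remainder: 56


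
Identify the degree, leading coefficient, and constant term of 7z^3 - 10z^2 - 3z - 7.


Highest power of z is 3, with coefficient 7. Constant term is -7.
Degree = 3, leading coefficient = 7, constant term = -7


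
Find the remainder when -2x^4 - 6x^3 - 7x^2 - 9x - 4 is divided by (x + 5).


By the Remainder Theorem, the remainder equals p(-5):
  -2*(-5)^4 = -1250
  -6*(-5)^3 = 750
  -7*(-5)^2 = -175
  -9*(-5)^1 = 45
  constant: -4
Sum: -1250 + 750 - 175 + 45 - 4 = -634


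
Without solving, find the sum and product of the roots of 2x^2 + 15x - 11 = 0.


For ax^2+bx+c=0: sum = -b/a, product = c/a.
a=2, b=15, c=-11
Sum = -(15)/2 = -15/2
Product = (-11)/2 = -11/2


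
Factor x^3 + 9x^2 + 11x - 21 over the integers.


Try integer roots (divisors of -21). x=-3: p(-3)=0.
Divide out (x + 3): quotient is x^2 + 6x - 7.
Factor the quadratic: (x - 1)(x + 7)
Result: (x + 3)(x - 1)(x + 7)


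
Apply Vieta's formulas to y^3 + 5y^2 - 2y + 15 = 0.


Monic cubic y^3+by^2+cy+d=0: sum=-b, pairwise sum=c, product=-d.
b=5, c=-2, d=15
r1+r2+r3 = -5
r1r2+r1r3+r2r3 = -2
r1r2r3 = -15


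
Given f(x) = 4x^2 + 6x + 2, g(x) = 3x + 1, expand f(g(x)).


Substitute g(x) into f:
f(g(x)) = 4*(3x + 1)^2 + 6*(3x + 1) + 2
(3x + 1)^2 = 9x^2 + 6x + 1
Expand and combine: 36x^2 + 42x + 12


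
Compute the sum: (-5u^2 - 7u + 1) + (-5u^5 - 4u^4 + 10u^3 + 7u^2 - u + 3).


Align terms by degree and add:
  -5u^2 - 7u + 1
  -5u^5 - 4u^4 + 10u^3 + 7u^2 - u + 3
= -5u^5 - 4u^4 + 10u^3 + 2u^2 - 8u + 4


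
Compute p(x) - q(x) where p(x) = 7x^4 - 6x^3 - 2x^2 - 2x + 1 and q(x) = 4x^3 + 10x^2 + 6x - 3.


Distribute the minus sign:
  (7x^4 - 6x^3 - 2x^2 - 2x + 1)
- (4x^3 + 10x^2 + 6x - 3)
Negate second polynomial: -4x^3 - 10x^2 - 6x + 3
Add: 7x^4 - 10x^3 - 12x^2 - 8x + 4


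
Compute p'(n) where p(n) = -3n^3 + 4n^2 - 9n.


Apply the power rule term by term:
  d/dn(-3n^3) = -9n^2
  d/dn(4n^2) = 8n
  d/dn(-9n) = -9
p'(n) = -9n^2 + 8n - 9


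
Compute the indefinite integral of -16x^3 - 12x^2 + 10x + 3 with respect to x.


Reverse power rule on each term:
  ∫ -16x^3 dx = -4x^4
  ∫ -12x^2 dx = -4x^3
  ∫ 10x dx = 5x^2
  ∫ 3 dx = 3x
F(x) = -4x^4 - 4x^3 + 5x^2 + 3x + C


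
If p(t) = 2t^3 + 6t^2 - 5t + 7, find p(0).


Using direct substitution:
  2 * (0)^3 = 0
  6 * (0)^2 = 0
  -5 * (0)^1 = 0
  constant: 7
Sum = 0 + 0 + 0 + 7 = 7


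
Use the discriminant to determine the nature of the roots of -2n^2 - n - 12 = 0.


D = b^2 - 4ac = (-1)^2 - 4(-2)(-12) = 1 - 96 = -95
Since D < 0: two complex conjugate roots (no real roots)


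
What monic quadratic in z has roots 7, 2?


p(z) = (z - 7)(z - 2)
Expand: z^2 - 9z + 14


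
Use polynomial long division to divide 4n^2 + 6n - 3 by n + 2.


(4n^2 + 6n - 3) / (n + 2)
Step 1: 4n * (n + 2) = 4n^2 + 8n; subtract.
Step 2: -2 * (n + 2) = -2n - 4; subtract.
Quotient: 4n - 2, Remainder: 1


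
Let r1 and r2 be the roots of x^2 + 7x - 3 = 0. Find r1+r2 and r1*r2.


For ax^2+bx+c=0: sum = -b/a, product = c/a.
a=1, b=7, c=-3
Sum = -(7)/1 = -7
Product = (-3)/1 = -3


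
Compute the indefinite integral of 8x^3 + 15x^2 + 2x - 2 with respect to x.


Reverse power rule on each term:
  ∫ 8x^3 dx = 2x^4
  ∫ 15x^2 dx = 5x^3
  ∫ 2x dx = x^2
  ∫ -2 dx = -2x
F(x) = 2x^4 + 5x^3 + x^2 - 2x + C


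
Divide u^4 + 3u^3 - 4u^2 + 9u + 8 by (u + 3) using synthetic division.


Synthetic division with c = -3. Coefficients: 1, 3, -4, 9, 8
Bring down 1.
  1 * -3 = -3; -3 + 3 = 0
  0 * -3 = 0; 0 - 4 = -4
  -4 * -3 = 12; 12 + 9 = 21
  21 * -3 = -63; -63 + 8 = -55
Quotient: u^3 - 4u + 21, Remainder: -55


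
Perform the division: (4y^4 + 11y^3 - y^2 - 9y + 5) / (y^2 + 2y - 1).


(4y^4 + 11y^3 - y^2 - 9y + 5) / (y^2 + 2y - 1)
Step 1: 4y^2 * (y^2 + 2y - 1) = 4y^4 + 8y^3 - 4y^2; subtract.
Step 2: 3y * (y^2 + 2y - 1) = 3y^3 + 6y^2 - 3y; subtract.
Step 3: -3 * (y^2 + 2y - 1) = -3y^2 - 6y + 3; subtract.
Quotient: 4y^2 + 3y - 3, Remainder: 2


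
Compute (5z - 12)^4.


Expand (5z - 12)^4 by repeated multiplication:
  (5z - 12)^2 = 25z^2 - 120z + 144
  (5z - 12)^3 = 125z^3 - 900z^2 + 2160z - 1728
= 625z^4 - 6000z^3 + 21600z^2 - 34560z + 20736


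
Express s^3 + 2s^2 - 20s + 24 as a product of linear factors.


Try integer roots (divisors of 24). s=-6: p(-6)=0.
Divide out (s + 6): quotient is s^2 - 4s + 4.
Factor the quadratic: (s - 2)(s - 2)
Result: (s + 6)(s - 2)(s - 2)


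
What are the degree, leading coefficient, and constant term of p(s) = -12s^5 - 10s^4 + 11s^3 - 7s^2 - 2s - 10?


Highest power of s is 5, with coefficient -12. Constant term is -10.
Degree = 5, leading coefficient = -12, constant term = -10


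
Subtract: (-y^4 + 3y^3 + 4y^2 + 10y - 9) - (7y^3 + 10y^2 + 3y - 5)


Distribute the minus sign:
  (-y^4 + 3y^3 + 4y^2 + 10y - 9)
- (7y^3 + 10y^2 + 3y - 5)
Negate second polynomial: -7y^3 - 10y^2 - 3y + 5
Add: -y^4 - 4y^3 - 6y^2 + 7y - 4


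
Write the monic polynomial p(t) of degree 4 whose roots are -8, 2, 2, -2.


p(t) = (t + 8)(t - 2)(t - 2)(t + 2)
Expand: t^4 + 6t^3 - 20t^2 - 24t + 64


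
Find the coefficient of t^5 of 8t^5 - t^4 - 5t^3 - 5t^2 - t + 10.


Read off the coefficient of t^5: 8


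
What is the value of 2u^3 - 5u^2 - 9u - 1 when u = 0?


Using direct substitution:
  2 * (0)^3 = 0
  -5 * (0)^2 = 0
  -9 * (0)^1 = 0
  constant: -1
Sum = 0 + 0 + 0 - 1 = -1


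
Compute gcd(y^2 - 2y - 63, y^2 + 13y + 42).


Factor each:
  y^2 - 2y - 63 = (y + 7)(y - 9)
  y^2 + 13y + 42 = (y + 7)(y + 6)
Common monic factor: y + 7


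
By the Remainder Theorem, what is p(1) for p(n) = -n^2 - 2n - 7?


By the Remainder Theorem, the remainder equals p(1):
  -1*(1)^2 = -1
  -2*(1)^1 = -2
  constant: -7
Sum: -1 - 2 - 7 = -10


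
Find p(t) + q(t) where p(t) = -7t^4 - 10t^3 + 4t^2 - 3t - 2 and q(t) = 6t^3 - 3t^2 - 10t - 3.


Align terms by degree and add:
  -7t^4 - 10t^3 + 4t^2 - 3t - 2
+ 6t^3 - 3t^2 - 10t - 3
= -7t^4 - 4t^3 + t^2 - 13t - 5


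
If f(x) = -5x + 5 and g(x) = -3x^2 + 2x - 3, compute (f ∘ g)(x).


Substitute g(x) into f:
f(g(x)) = -5*(-3x^2 + 2x - 3) + 5
Expand and combine: 15x^2 - 10x + 20


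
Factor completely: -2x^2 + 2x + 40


Roots satisfy r1 + r2 = -b/a = 1 and r1*r2 = c/a = -20.
So r1 = 5, r2 = -4.
-2x^2 + 2x + 40 = -2(x - r1)(x - r2) = -2(x - 5)(x + 4)


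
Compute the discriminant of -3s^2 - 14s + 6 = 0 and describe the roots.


D = b^2 - 4ac = (-14)^2 - 4(-3)(6) = 196 + 72 = 268
Since D > 0: two distinct irrational roots
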